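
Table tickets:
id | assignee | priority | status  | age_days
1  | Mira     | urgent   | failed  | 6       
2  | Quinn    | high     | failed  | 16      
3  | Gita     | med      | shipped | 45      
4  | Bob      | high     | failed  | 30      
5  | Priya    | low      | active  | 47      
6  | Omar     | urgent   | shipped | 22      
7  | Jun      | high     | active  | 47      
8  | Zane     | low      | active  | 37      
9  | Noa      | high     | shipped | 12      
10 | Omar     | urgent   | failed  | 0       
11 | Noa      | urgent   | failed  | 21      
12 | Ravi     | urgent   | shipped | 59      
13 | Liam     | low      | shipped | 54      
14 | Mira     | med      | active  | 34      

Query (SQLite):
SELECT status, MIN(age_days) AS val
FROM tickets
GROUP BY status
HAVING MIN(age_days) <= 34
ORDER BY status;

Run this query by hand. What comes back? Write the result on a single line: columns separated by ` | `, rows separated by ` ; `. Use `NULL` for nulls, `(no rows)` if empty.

Partition tickets by status; compute MIN(age_days) within each group.
HAVING: keep groups where MIN(age_days) <= 34.
  active: ids {5, 7, 8, 14} → MIN(age_days)=34
  failed: ids {1, 2, 4, 10, 11} → MIN(age_days)=0
  shipped: ids {3, 6, 9, 12, 13} → MIN(age_days)=12

active | 34 ; failed | 0 ; shipped | 12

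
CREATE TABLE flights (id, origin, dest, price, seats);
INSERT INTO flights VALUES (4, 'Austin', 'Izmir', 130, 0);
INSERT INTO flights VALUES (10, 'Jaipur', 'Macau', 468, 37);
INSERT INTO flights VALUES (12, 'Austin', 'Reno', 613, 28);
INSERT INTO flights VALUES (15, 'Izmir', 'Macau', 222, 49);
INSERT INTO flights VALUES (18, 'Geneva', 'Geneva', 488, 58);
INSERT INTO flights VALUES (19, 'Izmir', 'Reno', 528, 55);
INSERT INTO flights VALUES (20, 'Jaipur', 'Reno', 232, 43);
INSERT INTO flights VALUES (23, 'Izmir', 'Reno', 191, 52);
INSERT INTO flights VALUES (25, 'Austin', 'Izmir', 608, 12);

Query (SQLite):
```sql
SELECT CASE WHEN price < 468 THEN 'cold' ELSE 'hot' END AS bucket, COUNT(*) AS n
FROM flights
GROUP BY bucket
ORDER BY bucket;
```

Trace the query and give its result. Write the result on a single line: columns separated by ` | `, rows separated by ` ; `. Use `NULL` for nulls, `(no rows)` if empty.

Bucket rows by price < 468 → 'cold' else 'hot'; count each bucket.

cold | 4 ; hot | 5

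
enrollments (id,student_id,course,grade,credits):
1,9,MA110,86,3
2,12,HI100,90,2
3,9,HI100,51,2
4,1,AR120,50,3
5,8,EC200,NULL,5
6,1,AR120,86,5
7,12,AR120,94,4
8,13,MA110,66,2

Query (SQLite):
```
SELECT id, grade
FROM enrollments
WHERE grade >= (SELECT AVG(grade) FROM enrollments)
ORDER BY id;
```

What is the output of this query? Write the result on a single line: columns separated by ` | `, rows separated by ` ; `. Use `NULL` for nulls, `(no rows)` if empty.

1 | 86 ; 2 | 90 ; 6 | 86 ; 7 | 94

Scalar subquery: AVG(grade) over all enrollments rows = 74.714286 (≈; comparison uses full precision).
Keep rows where grade >= that value.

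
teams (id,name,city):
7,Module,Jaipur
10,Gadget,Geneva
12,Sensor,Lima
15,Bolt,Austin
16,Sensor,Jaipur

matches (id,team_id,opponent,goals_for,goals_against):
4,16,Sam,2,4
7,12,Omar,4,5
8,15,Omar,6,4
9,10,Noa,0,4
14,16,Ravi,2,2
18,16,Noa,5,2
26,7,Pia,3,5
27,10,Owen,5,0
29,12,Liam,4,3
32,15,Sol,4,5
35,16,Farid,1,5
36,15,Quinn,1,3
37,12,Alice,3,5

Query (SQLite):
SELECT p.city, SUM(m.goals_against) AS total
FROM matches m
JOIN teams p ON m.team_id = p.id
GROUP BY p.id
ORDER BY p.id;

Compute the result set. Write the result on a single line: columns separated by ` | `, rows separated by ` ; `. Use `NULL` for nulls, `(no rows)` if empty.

Join each matches row to its teams via team_id.
Group joined rows by teams.id; compute SUM(m.goals_against) per group.
  7: ids {26} → SUM(m.goals_against)=5
  10: ids {9, 27} → SUM(m.goals_against)=4
  12: ids {7, 29, 37} → SUM(m.goals_against)=13
  15: ids {8, 32, 36} → SUM(m.goals_against)=12
  16: ids {4, 14, 18, 35} → SUM(m.goals_against)=13

Jaipur | 5 ; Geneva | 4 ; Lima | 13 ; Austin | 12 ; Jaipur | 13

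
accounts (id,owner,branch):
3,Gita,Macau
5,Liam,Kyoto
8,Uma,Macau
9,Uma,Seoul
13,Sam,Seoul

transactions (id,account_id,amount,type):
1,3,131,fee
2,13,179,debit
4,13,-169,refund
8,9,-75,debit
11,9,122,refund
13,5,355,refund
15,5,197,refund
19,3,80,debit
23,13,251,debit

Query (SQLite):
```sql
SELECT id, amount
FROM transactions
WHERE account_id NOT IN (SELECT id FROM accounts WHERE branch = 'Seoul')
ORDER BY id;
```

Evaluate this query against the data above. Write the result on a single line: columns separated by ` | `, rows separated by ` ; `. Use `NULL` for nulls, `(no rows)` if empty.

Inner query: accounts.id where branch = 'Seoul'.
Outer: keep transactions rows whose account_id is not in that set.
Inner query → {9, 13}

1 | 131 ; 13 | 355 ; 15 | 197 ; 19 | 80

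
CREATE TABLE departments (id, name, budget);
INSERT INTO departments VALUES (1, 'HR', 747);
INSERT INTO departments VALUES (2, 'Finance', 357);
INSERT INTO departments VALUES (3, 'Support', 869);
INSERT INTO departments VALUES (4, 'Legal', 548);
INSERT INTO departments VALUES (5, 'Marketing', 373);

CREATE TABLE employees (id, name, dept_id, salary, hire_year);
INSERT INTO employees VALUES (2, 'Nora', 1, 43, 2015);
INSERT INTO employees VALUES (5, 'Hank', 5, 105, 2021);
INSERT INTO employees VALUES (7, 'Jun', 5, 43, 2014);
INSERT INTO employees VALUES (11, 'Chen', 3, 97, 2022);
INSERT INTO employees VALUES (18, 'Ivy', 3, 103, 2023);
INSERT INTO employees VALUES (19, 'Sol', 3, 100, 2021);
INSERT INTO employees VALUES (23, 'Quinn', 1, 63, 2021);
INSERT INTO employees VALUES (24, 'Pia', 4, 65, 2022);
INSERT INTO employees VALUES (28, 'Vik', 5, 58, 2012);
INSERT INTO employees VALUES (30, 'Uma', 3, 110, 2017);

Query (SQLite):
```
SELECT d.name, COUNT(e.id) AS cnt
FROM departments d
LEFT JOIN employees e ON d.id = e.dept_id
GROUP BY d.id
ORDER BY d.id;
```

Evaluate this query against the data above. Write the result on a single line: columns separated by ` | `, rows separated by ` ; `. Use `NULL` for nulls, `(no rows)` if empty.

LEFT JOIN keeps every departments row; unmatched ones get NULL for employees columns.
Group by departments.id and compute COUNT(e.id). COUNT(col) of an all-NULL group is 0.
  1: ids {2, 23} → COUNT(e.id)=2
  2: ids {—} → COUNT(e.id)=0
  3: ids {11, 18, 19, 30} → COUNT(e.id)=4
  4: ids {24} → COUNT(e.id)=1
  5: ids {5, 7, 28} → COUNT(e.id)=3

HR | 2 ; Finance | 0 ; Support | 4 ; Legal | 1 ; Marketing | 3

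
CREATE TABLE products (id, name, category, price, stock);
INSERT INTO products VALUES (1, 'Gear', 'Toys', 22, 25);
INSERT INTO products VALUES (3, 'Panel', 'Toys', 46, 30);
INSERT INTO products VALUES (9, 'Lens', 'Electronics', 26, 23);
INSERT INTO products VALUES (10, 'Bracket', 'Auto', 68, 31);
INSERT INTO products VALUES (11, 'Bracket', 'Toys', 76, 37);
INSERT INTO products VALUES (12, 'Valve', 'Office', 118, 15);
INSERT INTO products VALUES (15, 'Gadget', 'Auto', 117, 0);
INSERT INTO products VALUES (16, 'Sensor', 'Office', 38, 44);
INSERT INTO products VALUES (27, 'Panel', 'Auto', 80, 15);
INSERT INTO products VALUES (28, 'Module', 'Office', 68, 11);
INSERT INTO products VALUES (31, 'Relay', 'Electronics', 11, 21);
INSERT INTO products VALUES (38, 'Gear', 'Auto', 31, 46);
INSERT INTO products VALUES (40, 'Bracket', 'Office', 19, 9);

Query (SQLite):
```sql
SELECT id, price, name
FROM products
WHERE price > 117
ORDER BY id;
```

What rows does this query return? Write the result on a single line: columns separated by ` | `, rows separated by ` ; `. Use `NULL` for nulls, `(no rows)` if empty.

12 | 118 | Valve

price > 117: ids {12}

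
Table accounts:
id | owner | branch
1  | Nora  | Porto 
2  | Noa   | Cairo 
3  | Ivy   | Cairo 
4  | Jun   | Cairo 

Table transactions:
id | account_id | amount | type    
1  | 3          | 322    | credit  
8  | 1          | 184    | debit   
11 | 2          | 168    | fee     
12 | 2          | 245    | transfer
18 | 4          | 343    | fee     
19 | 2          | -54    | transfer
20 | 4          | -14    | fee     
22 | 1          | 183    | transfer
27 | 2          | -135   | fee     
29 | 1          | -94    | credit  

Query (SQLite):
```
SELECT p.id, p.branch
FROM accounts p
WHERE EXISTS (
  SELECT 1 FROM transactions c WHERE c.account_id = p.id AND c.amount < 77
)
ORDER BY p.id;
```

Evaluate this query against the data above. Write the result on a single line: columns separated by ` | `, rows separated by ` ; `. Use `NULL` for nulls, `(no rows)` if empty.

For each accounts row, check whether any transactions with matching account_id has amount < 77.
Keep rows where that is true.

1 | Porto ; 2 | Cairo ; 4 | Cairo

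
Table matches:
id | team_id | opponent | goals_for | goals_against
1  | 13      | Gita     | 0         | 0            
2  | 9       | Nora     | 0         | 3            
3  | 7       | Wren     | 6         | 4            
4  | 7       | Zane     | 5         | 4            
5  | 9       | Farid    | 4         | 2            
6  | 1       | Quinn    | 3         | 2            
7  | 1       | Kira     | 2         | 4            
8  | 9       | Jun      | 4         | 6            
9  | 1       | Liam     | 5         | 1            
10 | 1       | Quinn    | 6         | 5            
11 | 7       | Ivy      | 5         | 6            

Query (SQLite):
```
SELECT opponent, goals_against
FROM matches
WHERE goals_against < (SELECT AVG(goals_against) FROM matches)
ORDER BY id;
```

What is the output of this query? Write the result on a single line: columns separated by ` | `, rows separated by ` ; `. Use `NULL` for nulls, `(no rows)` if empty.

Gita | 0 ; Nora | 3 ; Farid | 2 ; Quinn | 2 ; Liam | 1

Scalar subquery: AVG(goals_against) over all matches rows = 3.363636 (≈; comparison uses full precision).
Keep rows where goals_against < that value.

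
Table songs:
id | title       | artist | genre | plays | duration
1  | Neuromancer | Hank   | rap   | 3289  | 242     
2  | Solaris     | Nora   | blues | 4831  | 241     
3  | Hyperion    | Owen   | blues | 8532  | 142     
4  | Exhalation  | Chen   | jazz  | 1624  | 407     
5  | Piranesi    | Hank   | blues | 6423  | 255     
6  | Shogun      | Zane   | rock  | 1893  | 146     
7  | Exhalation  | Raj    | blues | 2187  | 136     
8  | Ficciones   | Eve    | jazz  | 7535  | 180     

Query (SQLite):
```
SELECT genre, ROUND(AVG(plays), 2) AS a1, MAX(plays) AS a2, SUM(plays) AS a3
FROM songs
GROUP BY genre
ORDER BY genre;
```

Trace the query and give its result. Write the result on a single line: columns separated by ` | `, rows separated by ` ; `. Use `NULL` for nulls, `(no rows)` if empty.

Group songs by genre.
Per group compute: ROUND(AVG(plays), 2), MAX(plays), SUM(plays).
  blues: ids {2, 3, 5, 7} → ROUND(AVG(plays), 2)=5493.25, MAX(plays)=8532, SUM(plays)=21973
  jazz: ids {4, 8} → ROUND(AVG(plays), 2)=4579.5, MAX(plays)=7535, SUM(plays)=9159
  rap: ids {1} → ROUND(AVG(plays), 2)=3289, MAX(plays)=3289, SUM(plays)=3289
  rock: ids {6} → ROUND(AVG(plays), 2)=1893, MAX(plays)=1893, SUM(plays)=1893

blues | 5493.25 | 8532 | 21973 ; jazz | 4579.5 | 7535 | 9159 ; rap | 3289 | 3289 | 3289 ; rock | 1893 | 1893 | 1893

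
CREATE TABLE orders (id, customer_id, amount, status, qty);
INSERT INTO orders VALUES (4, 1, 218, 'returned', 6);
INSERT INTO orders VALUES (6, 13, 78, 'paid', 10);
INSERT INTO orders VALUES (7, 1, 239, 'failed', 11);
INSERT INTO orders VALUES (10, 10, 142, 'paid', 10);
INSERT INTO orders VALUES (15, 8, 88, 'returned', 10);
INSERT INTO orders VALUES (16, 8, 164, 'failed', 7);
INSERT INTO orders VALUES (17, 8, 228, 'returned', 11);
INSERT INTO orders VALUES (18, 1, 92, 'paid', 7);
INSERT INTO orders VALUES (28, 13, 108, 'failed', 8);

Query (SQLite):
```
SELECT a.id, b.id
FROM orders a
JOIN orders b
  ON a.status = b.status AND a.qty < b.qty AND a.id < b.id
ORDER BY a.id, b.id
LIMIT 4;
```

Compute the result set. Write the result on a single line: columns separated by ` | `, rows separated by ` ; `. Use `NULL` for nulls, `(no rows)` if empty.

Pairs (a,b) with same status, a.qty < b.qty, a.id < b.id.
status groups: failed:{7,16,28} paid:{6,10,18} returned:{4,15,17}
Ordered by (a.id, b.id); first 4.

4 | 15 ; 4 | 17 ; 15 | 17 ; 16 | 28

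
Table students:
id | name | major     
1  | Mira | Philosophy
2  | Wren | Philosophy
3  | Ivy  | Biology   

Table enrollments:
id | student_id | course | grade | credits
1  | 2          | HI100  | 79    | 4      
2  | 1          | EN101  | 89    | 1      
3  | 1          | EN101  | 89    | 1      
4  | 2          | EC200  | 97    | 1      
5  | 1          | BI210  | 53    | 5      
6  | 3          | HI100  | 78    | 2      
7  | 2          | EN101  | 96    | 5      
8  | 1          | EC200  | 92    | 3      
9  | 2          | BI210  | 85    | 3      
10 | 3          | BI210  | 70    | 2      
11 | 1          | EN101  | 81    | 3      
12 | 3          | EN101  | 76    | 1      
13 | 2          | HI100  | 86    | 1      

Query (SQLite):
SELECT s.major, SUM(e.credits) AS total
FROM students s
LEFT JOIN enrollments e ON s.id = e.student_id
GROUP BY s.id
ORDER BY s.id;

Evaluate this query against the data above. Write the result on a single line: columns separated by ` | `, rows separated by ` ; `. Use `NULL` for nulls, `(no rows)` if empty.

Philosophy | 13 ; Philosophy | 14 ; Biology | 5

LEFT JOIN keeps every students row; unmatched ones get NULL for enrollments columns.
Group by students.id and compute SUM(e.credits). SUM over an all-NULL group is NULL.
  1: ids {2, 3, 5, 8, 11} → SUM(e.credits)=13
  2: ids {1, 4, 7, 9, 13} → SUM(e.credits)=14
  3: ids {6, 10, 12} → SUM(e.credits)=5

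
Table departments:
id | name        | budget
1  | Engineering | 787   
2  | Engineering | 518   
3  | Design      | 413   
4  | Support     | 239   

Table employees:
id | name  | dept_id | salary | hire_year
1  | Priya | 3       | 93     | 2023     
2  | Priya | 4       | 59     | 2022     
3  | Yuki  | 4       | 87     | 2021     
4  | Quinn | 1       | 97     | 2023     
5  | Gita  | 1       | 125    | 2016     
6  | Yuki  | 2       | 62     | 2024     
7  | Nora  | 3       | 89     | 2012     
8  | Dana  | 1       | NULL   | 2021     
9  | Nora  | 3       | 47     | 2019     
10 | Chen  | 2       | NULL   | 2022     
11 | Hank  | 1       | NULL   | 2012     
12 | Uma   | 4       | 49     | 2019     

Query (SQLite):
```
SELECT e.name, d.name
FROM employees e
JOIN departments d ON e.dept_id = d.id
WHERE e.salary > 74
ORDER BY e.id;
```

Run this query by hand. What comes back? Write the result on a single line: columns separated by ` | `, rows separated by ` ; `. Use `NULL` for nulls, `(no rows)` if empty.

Each employees row matches the departments row where dept_id = departments.id.
Then keep rows with e.salary > 74.

Priya | Design ; Yuki | Support ; Quinn | Engineering ; Gita | Engineering ; Nora | Design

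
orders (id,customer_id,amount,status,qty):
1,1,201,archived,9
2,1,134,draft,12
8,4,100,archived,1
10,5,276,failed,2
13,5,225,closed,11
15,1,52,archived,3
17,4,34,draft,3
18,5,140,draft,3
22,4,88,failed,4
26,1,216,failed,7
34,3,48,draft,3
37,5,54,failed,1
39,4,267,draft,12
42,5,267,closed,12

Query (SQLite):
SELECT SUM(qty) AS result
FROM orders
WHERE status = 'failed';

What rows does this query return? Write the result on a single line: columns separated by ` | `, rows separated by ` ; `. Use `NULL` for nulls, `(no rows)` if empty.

14

Rows where status='failed' → qty values: [2, 4, 7, 1].
SUM of non-NULL values = 14.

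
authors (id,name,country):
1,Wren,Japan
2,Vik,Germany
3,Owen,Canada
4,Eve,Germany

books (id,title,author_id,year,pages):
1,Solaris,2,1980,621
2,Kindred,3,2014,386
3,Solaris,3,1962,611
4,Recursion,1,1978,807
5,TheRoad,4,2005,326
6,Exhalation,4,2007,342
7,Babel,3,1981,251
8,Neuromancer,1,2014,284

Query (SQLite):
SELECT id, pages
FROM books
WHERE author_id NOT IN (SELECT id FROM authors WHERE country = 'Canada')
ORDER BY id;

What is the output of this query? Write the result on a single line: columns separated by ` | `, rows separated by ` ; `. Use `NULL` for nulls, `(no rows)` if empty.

1 | 621 ; 4 | 807 ; 5 | 326 ; 6 | 342 ; 8 | 284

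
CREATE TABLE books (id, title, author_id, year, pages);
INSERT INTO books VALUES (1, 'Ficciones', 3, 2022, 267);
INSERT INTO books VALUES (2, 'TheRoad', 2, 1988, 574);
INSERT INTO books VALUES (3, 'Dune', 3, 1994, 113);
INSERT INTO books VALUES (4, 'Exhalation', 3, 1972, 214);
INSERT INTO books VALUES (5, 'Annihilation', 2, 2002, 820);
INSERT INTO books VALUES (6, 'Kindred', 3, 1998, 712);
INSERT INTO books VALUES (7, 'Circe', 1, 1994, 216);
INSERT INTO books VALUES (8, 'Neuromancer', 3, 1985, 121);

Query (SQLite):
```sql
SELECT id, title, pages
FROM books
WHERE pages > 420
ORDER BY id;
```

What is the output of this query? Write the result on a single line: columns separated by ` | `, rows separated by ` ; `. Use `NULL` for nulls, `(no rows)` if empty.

pages > 420: ids {2, 5, 6}

2 | TheRoad | 574 ; 5 | Annihilation | 820 ; 6 | Kindred | 712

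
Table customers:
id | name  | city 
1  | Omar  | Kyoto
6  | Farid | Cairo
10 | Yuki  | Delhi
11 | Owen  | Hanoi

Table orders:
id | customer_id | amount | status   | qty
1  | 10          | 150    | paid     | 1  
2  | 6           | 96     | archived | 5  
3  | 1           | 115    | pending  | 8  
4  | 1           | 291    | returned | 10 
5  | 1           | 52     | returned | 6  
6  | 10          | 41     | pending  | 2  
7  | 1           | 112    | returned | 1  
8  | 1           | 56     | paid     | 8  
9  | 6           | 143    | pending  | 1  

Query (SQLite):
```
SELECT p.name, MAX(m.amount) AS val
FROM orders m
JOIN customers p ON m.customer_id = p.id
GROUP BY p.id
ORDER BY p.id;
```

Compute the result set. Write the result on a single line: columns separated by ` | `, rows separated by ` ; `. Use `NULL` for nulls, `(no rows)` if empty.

Omar | 291 ; Farid | 143 ; Yuki | 150

Join each orders row to its customers via customer_id.
Group joined rows by customers.id; compute MAX(m.amount) per group.
  1: ids {3, 4, 5, 7, 8} → MAX(m.amount)=291
  6: ids {2, 9} → MAX(m.amount)=143
  10: ids {1, 6} → MAX(m.amount)=150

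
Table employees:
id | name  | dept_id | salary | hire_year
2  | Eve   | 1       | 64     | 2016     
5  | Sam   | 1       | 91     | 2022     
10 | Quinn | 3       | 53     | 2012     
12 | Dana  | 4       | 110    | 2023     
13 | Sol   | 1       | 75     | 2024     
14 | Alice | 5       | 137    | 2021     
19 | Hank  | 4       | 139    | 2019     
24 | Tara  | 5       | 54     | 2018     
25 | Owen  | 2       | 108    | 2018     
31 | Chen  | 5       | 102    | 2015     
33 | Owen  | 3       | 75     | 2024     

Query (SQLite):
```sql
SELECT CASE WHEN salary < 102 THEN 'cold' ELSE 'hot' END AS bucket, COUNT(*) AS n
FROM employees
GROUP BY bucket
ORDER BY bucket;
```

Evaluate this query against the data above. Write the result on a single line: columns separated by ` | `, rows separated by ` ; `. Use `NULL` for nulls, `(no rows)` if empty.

cold | 6 ; hot | 5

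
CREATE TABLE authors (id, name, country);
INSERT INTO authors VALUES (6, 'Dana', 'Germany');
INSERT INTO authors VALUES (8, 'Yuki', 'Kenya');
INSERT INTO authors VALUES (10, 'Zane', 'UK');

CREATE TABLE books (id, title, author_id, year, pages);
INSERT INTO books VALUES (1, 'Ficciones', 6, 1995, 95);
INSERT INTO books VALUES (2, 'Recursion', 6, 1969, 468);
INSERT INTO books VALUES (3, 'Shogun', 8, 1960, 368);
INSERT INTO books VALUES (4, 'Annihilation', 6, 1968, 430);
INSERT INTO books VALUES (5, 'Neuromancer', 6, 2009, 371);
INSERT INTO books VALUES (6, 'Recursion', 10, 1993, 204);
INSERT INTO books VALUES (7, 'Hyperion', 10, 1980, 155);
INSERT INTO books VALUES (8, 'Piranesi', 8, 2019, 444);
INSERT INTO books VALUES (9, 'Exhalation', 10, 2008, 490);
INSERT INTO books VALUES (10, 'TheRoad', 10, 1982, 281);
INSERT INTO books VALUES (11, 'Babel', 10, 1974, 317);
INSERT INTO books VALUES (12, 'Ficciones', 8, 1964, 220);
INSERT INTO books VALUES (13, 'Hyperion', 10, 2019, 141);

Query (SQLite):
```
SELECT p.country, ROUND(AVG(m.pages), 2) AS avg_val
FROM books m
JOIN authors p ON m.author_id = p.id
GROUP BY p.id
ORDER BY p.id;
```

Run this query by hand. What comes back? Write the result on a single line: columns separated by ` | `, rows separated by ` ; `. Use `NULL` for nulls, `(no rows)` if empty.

Germany | 341 ; Kenya | 344 ; UK | 264.67

Join each books row to its authors via author_id.
Group joined rows by authors.id; compute ROUND(AVG(m.pages), 2) per group.
  6: ids {1, 2, 4, 5} → ROUND(AVG(m.pages), 2)=341
  8: ids {3, 8, 12} → ROUND(AVG(m.pages), 2)=344
  10: ids {6, 7, 9, 10, 11, 13} → ROUND(AVG(m.pages), 2)=264.67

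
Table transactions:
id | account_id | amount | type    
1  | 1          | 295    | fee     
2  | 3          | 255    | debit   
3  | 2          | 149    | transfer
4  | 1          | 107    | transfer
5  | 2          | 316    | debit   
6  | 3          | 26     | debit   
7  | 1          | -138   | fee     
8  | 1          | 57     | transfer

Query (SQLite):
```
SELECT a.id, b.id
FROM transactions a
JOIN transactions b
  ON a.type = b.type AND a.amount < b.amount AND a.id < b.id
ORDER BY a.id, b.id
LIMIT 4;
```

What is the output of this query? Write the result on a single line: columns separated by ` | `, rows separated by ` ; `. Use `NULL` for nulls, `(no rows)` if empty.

2 | 5

Pairs (a,b) with same type, a.amount < b.amount, a.id < b.id.
type groups: debit:{2,5,6} fee:{1,7} transfer:{3,4,8}
Ordered by (a.id, b.id); first 4.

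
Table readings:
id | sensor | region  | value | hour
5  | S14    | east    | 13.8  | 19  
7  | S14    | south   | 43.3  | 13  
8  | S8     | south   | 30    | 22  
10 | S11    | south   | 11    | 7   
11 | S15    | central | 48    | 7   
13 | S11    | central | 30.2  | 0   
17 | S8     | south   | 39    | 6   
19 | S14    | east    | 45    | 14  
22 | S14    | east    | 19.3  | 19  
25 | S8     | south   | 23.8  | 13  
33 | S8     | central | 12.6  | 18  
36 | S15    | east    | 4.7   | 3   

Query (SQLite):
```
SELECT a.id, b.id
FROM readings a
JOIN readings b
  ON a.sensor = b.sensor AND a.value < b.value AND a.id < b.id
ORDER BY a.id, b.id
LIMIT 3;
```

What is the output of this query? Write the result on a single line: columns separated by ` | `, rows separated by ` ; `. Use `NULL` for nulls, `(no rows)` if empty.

Pairs (a,b) with same sensor, a.value < b.value, a.id < b.id.
sensor groups: S11:{10,13} S14:{5,7,19,22} S15:{11,36} S8:{8,17,25,33}
Ordered by (a.id, b.id); first 3.

5 | 7 ; 5 | 19 ; 5 | 22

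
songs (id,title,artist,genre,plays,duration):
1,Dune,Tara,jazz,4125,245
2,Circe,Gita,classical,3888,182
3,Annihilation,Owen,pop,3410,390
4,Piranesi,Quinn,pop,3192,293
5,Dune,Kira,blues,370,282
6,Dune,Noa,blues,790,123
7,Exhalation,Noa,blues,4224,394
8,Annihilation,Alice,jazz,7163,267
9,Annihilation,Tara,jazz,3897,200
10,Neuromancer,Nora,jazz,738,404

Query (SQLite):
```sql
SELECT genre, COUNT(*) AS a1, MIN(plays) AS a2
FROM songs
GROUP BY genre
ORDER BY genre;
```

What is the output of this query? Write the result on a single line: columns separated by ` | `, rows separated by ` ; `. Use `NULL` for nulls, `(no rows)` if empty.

Group songs by genre.
Per group compute: COUNT(*), MIN(plays).
  blues: ids {5, 6, 7} → COUNT(*)=3, MIN(plays)=370
  classical: ids {2} → COUNT(*)=1, MIN(plays)=3888
  jazz: ids {1, 8, 9, 10} → COUNT(*)=4, MIN(plays)=738
  pop: ids {3, 4} → COUNT(*)=2, MIN(plays)=3192

blues | 3 | 370 ; classical | 1 | 3888 ; jazz | 4 | 738 ; pop | 2 | 3192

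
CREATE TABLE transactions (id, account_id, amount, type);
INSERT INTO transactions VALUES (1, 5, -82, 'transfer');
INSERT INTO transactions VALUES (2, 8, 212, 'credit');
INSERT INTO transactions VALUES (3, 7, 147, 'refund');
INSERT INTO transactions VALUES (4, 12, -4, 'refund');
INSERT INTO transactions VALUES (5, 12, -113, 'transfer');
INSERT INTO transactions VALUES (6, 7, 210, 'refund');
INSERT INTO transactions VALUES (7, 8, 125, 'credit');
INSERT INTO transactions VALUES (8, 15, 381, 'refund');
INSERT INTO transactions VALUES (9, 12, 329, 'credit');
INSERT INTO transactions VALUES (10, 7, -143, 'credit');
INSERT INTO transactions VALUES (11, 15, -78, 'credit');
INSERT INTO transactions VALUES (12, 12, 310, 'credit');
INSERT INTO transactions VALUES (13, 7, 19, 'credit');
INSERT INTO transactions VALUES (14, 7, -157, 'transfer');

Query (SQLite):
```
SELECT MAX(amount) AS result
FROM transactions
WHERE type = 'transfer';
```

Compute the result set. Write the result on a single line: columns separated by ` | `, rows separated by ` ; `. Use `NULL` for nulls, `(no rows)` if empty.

-82

Rows where type='transfer' → amount values: [-82, -113, -157].
MAX of non-NULL values = -82.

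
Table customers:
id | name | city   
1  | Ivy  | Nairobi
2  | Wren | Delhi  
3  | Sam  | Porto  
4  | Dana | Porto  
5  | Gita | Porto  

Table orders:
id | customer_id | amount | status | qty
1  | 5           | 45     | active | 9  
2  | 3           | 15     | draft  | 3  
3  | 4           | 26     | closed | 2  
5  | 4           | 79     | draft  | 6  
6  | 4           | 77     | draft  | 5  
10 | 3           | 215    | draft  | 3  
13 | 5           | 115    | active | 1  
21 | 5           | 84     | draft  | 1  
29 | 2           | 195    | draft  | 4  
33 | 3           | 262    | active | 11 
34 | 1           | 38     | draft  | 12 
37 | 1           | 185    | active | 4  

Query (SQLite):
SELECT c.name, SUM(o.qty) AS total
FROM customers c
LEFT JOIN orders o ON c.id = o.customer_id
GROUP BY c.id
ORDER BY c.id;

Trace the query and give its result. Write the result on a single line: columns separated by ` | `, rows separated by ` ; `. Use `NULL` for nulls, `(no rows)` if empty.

Ivy | 16 ; Wren | 4 ; Sam | 17 ; Dana | 13 ; Gita | 11

LEFT JOIN keeps every customers row; unmatched ones get NULL for orders columns.
Group by customers.id and compute SUM(o.qty). SUM over an all-NULL group is NULL.
  1: ids {34, 37} → SUM(o.qty)=16
  2: ids {29} → SUM(o.qty)=4
  3: ids {2, 10, 33} → SUM(o.qty)=17
  4: ids {3, 5, 6} → SUM(o.qty)=13
  5: ids {1, 13, 21} → SUM(o.qty)=11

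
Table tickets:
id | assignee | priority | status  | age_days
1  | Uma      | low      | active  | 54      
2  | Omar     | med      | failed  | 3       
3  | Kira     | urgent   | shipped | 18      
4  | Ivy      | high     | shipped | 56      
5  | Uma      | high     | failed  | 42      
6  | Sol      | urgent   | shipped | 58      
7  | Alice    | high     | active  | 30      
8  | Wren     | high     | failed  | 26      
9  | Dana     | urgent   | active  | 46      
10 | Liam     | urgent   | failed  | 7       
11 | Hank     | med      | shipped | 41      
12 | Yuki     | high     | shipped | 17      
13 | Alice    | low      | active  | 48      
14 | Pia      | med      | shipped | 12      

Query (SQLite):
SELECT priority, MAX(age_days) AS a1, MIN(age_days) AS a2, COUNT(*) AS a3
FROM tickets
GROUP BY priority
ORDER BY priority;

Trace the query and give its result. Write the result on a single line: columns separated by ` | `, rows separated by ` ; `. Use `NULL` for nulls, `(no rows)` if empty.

Group tickets by priority.
Per group compute: MAX(age_days), MIN(age_days), COUNT(*).
  high: ids {4, 5, 7, 8, 12} → MAX(age_days)=56, MIN(age_days)=17, COUNT(*)=5
  low: ids {1, 13} → MAX(age_days)=54, MIN(age_days)=48, COUNT(*)=2
  med: ids {2, 11, 14} → MAX(age_days)=41, MIN(age_days)=3, COUNT(*)=3
  urgent: ids {3, 6, 9, 10} → MAX(age_days)=58, MIN(age_days)=7, COUNT(*)=4

high | 56 | 17 | 5 ; low | 54 | 48 | 2 ; med | 41 | 3 | 3 ; urgent | 58 | 7 | 4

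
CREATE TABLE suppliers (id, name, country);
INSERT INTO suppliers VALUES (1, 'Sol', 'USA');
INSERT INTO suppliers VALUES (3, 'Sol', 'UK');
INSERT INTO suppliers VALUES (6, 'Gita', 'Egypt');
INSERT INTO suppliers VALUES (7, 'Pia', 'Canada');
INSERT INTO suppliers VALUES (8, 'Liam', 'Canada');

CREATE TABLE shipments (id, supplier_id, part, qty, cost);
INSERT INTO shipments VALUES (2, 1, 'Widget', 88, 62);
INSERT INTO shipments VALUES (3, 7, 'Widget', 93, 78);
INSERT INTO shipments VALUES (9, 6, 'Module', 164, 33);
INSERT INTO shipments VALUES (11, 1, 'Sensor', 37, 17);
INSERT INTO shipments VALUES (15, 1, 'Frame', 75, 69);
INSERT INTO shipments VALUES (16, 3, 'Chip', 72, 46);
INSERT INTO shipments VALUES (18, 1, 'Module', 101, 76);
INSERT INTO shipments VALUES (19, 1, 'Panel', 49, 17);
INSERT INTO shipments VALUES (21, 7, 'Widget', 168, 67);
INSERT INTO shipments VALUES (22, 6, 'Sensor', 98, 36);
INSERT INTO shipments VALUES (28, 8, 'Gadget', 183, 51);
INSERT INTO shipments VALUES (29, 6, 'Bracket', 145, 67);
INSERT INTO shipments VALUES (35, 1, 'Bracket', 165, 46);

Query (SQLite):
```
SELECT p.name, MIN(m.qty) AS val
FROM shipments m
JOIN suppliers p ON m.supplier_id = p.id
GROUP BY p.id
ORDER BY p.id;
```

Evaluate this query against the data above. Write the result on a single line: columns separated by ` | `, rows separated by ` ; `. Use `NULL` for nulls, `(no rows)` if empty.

Join each shipments row to its suppliers via supplier_id.
Group joined rows by suppliers.id; compute MIN(m.qty) per group.
  1: ids {2, 11, 15, 18, 19, 35} → MIN(m.qty)=37
  3: ids {16} → MIN(m.qty)=72
  6: ids {9, 22, 29} → MIN(m.qty)=98
  7: ids {3, 21} → MIN(m.qty)=93
  8: ids {28} → MIN(m.qty)=183

Sol | 37 ; Sol | 72 ; Gita | 98 ; Pia | 93 ; Liam | 183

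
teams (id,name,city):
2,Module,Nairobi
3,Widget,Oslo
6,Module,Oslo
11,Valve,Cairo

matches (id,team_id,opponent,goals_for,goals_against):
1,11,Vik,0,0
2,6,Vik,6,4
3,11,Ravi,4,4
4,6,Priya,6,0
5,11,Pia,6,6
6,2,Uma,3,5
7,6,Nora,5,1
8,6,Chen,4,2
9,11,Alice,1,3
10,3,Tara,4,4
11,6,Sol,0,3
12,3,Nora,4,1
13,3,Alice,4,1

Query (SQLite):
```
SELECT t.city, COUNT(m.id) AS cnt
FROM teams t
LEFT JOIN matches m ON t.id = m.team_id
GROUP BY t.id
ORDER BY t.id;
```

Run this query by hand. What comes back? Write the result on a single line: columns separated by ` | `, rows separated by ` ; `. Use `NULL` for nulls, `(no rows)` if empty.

Nairobi | 1 ; Oslo | 3 ; Oslo | 5 ; Cairo | 4

LEFT JOIN keeps every teams row; unmatched ones get NULL for matches columns.
Group by teams.id and compute COUNT(m.id). COUNT(col) of an all-NULL group is 0.
  2: ids {6} → COUNT(m.id)=1
  3: ids {10, 12, 13} → COUNT(m.id)=3
  6: ids {2, 4, 7, 8, 11} → COUNT(m.id)=5
  11: ids {1, 3, 5, 9} → COUNT(m.id)=4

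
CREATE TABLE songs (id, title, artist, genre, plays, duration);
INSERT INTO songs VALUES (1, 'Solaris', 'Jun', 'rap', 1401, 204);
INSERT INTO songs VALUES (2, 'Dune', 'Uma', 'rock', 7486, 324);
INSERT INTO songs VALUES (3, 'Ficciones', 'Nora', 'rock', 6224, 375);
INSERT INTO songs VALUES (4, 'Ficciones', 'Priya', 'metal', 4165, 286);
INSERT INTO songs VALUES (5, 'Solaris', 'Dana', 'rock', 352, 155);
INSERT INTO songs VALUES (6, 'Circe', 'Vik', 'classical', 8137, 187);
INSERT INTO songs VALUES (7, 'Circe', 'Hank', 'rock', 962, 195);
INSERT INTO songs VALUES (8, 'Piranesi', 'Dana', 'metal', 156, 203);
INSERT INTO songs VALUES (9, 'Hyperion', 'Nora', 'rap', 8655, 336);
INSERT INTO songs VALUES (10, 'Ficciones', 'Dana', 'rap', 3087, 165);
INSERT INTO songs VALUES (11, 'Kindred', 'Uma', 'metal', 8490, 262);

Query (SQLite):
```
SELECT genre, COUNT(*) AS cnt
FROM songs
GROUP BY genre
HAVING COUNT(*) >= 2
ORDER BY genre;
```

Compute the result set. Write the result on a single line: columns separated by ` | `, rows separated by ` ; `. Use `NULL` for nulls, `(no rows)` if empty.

Partition songs by genre; compute COUNT(*) within each group.
HAVING: keep groups with count ≥ 2.
  classical: ids {6} → COUNT(*)=1
  metal: ids {4, 8, 11} → COUNT(*)=3
  rap: ids {1, 9, 10} → COUNT(*)=3
  rock: ids {2, 3, 5, 7} → COUNT(*)=4

metal | 3 ; rap | 3 ; rock | 4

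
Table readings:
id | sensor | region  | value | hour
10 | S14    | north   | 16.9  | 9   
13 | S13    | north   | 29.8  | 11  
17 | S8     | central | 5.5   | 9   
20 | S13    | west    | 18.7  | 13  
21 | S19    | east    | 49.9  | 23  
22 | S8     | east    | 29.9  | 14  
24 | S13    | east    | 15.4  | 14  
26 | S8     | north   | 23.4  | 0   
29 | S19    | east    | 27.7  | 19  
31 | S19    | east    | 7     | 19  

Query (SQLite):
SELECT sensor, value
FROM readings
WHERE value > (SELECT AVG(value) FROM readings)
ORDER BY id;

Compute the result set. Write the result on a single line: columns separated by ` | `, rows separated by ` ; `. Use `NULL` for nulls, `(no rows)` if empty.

S13 | 29.8 ; S19 | 49.9 ; S8 | 29.9 ; S8 | 23.4 ; S19 | 27.7

Scalar subquery: AVG(value) over all readings rows = 22.42 (≈; comparison uses full precision).
Keep rows where value > that value.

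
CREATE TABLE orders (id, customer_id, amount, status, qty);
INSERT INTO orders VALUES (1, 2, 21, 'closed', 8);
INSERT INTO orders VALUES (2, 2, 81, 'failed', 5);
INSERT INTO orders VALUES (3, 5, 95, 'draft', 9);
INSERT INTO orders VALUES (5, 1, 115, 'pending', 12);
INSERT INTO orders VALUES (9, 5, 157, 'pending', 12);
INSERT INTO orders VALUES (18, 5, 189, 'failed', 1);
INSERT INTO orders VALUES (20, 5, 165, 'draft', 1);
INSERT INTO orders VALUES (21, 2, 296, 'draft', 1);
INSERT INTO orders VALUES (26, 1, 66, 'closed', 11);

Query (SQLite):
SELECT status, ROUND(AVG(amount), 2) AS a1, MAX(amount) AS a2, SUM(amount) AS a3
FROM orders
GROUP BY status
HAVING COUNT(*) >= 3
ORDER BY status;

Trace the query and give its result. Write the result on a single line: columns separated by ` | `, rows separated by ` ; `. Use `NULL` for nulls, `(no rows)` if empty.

Group orders by status.
Per group compute: ROUND(AVG(amount), 2), MAX(amount), SUM(amount).
HAVING: drop groups with fewer than 3 rows.
  closed: ids {1, 26} → ROUND(AVG(amount), 2)=43.5, MAX(amount)=66, SUM(amount)=87
  draft: ids {3, 20, 21} → ROUND(AVG(amount), 2)=185.33, MAX(amount)=296, SUM(amount)=556
  failed: ids {2, 18} → ROUND(AVG(amount), 2)=135, MAX(amount)=189, SUM(amount)=270
  pending: ids {5, 9} → ROUND(AVG(amount), 2)=136, MAX(amount)=157, SUM(amount)=272

draft | 185.33 | 296 | 556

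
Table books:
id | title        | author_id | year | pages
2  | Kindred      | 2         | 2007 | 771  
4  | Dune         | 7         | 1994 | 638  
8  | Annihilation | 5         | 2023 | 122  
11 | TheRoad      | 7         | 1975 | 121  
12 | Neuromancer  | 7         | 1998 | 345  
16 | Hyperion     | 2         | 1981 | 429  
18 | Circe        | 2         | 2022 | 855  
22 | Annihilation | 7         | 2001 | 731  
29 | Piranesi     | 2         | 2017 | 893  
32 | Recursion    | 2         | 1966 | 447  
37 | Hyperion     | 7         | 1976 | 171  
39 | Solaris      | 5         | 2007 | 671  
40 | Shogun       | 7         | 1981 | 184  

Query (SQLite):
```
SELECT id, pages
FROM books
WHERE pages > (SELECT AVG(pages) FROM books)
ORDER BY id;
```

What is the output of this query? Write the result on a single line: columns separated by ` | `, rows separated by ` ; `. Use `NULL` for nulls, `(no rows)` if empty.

Scalar subquery: AVG(pages) over all books rows = 490.615385 (≈; comparison uses full precision).
Keep rows where pages > that value.

2 | 771 ; 4 | 638 ; 18 | 855 ; 22 | 731 ; 29 | 893 ; 39 | 671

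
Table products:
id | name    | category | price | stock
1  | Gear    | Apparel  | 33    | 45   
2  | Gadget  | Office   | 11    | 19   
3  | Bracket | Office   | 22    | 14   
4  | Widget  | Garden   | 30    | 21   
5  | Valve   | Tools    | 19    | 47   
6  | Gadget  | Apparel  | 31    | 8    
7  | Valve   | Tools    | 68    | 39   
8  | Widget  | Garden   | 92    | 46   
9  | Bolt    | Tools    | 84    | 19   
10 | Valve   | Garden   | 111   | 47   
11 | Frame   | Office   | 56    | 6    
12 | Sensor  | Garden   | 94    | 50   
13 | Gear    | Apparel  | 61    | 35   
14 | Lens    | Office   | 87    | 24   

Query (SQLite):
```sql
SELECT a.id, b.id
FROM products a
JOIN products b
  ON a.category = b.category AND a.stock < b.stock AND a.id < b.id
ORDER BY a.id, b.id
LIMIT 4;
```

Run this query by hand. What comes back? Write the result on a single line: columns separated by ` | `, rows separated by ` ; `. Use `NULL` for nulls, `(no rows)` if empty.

Pairs (a,b) with same category, a.stock < b.stock, a.id < b.id.
category groups: Apparel:{1,6,13} Garden:{4,8,10,12} Office:{2,3,11,14} Tools:{5,7,9}
Ordered by (a.id, b.id); first 4.

2 | 14 ; 3 | 14 ; 4 | 8 ; 4 | 10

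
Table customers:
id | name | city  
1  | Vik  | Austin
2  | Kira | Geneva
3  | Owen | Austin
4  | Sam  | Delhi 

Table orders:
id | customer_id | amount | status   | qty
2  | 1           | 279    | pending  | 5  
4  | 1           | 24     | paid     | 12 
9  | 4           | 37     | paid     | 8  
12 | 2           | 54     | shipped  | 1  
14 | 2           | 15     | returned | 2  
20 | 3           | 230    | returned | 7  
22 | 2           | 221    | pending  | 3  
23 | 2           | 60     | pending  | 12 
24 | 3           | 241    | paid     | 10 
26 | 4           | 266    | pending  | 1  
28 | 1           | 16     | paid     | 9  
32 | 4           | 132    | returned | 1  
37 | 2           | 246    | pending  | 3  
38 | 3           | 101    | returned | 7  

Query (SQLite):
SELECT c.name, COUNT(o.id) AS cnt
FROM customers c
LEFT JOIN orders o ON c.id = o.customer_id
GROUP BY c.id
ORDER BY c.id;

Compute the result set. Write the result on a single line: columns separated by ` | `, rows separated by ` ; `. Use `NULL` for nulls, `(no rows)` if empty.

LEFT JOIN keeps every customers row; unmatched ones get NULL for orders columns.
Group by customers.id and compute COUNT(o.id). COUNT(col) of an all-NULL group is 0.
  1: ids {2, 4, 28} → COUNT(o.id)=3
  2: ids {12, 14, 22, 23, 37} → COUNT(o.id)=5
  3: ids {20, 24, 38} → COUNT(o.id)=3
  4: ids {9, 26, 32} → COUNT(o.id)=3

Vik | 3 ; Kira | 5 ; Owen | 3 ; Sam | 3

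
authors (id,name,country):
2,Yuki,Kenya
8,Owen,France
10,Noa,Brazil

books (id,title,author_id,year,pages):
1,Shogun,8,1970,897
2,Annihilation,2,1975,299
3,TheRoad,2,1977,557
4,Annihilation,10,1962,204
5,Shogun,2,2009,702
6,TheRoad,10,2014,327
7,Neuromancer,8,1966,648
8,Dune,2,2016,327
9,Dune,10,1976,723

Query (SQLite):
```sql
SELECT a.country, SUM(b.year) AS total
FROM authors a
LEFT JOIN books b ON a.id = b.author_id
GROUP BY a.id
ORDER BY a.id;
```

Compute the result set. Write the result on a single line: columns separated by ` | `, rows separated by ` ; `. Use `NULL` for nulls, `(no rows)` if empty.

LEFT JOIN keeps every authors row; unmatched ones get NULL for books columns.
Group by authors.id and compute SUM(b.year). SUM over an all-NULL group is NULL.
  2: ids {2, 3, 5, 8} → SUM(b.year)=7977
  8: ids {1, 7} → SUM(b.year)=3936
  10: ids {4, 6, 9} → SUM(b.year)=5952

Kenya | 7977 ; France | 3936 ; Brazil | 5952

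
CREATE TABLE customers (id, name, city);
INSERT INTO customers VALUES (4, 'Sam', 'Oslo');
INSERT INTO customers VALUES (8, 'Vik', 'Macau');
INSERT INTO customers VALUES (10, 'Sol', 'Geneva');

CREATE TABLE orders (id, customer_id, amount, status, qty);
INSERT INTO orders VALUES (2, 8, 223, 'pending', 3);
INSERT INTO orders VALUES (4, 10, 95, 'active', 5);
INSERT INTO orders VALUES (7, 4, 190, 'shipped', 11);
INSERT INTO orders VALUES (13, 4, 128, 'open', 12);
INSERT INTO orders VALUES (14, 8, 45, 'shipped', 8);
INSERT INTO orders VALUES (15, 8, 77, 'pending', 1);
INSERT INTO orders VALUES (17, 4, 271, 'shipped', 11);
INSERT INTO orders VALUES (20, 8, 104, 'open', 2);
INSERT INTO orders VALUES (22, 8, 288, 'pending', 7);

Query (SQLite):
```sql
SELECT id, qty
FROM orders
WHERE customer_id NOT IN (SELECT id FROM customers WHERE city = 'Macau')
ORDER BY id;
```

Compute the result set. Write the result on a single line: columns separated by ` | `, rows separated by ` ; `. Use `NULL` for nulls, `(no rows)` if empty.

4 | 5 ; 7 | 11 ; 13 | 12 ; 17 | 11

Inner query: customers.id where city = 'Macau'.
Outer: keep orders rows whose customer_id is not in that set.
Inner query → {8}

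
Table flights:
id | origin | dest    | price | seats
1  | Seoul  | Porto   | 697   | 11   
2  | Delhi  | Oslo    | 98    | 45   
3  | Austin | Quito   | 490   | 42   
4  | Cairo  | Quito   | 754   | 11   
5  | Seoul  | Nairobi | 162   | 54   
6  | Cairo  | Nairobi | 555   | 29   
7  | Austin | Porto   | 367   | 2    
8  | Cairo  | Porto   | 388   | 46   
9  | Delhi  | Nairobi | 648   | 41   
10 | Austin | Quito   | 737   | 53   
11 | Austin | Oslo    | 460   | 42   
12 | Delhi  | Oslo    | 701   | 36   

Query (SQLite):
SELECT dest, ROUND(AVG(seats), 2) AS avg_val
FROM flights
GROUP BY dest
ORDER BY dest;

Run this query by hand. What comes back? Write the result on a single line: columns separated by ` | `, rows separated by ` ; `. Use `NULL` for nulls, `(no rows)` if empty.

Nairobi | 41.33 ; Oslo | 41 ; Porto | 19.67 ; Quito | 35.33

Partition flights by dest; compute ROUND(AVG(seats), 2) within each group.
  Nairobi: ids {5, 6, 9} → ROUND(AVG(seats), 2)=41.33
  Oslo: ids {2, 11, 12} → ROUND(AVG(seats), 2)=41
  Porto: ids {1, 7, 8} → ROUND(AVG(seats), 2)=19.67
  Quito: ids {3, 4, 10} → ROUND(AVG(seats), 2)=35.33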